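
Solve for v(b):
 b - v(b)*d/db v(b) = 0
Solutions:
 v(b) = -sqrt(C1 + b^2)
 v(b) = sqrt(C1 + b^2)


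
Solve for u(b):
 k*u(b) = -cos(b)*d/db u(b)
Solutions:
 u(b) = C1*exp(k*(log(sin(b) - 1) - log(sin(b) + 1))/2)


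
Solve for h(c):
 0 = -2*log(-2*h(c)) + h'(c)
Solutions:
 -Integral(1/(log(-_y) + log(2)), (_y, h(c)))/2 = C1 - c


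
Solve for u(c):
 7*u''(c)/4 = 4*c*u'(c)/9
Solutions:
 u(c) = C1 + C2*erfi(2*sqrt(14)*c/21)


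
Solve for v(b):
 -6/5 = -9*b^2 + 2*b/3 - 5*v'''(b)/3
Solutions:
 v(b) = C1 + C2*b + C3*b^2 - 9*b^5/100 + b^4/60 + 3*b^3/25


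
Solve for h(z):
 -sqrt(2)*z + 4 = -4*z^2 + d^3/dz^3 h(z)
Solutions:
 h(z) = C1 + C2*z + C3*z^2 + z^5/15 - sqrt(2)*z^4/24 + 2*z^3/3


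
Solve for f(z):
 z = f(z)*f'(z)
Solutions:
 f(z) = -sqrt(C1 + z^2)
 f(z) = sqrt(C1 + z^2)


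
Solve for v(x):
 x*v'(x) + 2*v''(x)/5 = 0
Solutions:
 v(x) = C1 + C2*erf(sqrt(5)*x/2)


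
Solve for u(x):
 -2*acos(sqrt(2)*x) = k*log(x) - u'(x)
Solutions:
 u(x) = C1 + k*x*(log(x) - 1) + 2*x*acos(sqrt(2)*x) - sqrt(2)*sqrt(1 - 2*x^2)


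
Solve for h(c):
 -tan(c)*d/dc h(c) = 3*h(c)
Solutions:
 h(c) = C1/sin(c)^3


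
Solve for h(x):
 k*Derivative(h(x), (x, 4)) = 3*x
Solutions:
 h(x) = C1 + C2*x + C3*x^2 + C4*x^3 + x^5/(40*k)


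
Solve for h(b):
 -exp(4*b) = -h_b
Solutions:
 h(b) = C1 + exp(4*b)/4


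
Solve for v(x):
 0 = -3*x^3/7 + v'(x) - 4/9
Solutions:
 v(x) = C1 + 3*x^4/28 + 4*x/9


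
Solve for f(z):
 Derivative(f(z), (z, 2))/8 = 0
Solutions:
 f(z) = C1 + C2*z


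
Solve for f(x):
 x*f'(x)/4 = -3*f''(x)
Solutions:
 f(x) = C1 + C2*erf(sqrt(6)*x/12)


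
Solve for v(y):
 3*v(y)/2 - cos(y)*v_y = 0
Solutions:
 v(y) = C1*(sin(y) + 1)^(3/4)/(sin(y) - 1)^(3/4)


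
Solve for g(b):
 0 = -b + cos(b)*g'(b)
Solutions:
 g(b) = C1 + Integral(b/cos(b), b)


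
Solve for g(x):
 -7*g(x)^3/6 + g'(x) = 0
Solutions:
 g(x) = -sqrt(3)*sqrt(-1/(C1 + 7*x))
 g(x) = sqrt(3)*sqrt(-1/(C1 + 7*x))


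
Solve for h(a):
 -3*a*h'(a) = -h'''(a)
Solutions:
 h(a) = C1 + Integral(C2*airyai(3^(1/3)*a) + C3*airybi(3^(1/3)*a), a)


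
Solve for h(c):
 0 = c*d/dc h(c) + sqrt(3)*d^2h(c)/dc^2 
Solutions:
 h(c) = C1 + C2*erf(sqrt(2)*3^(3/4)*c/6)


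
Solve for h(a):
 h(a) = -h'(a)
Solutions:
 h(a) = C1*exp(-a)


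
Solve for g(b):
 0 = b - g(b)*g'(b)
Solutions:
 g(b) = -sqrt(C1 + b^2)
 g(b) = sqrt(C1 + b^2)


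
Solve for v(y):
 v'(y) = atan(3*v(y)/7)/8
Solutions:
 Integral(1/atan(3*_y/7), (_y, v(y))) = C1 + y/8


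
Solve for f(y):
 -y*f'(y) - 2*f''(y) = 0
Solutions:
 f(y) = C1 + C2*erf(y/2)


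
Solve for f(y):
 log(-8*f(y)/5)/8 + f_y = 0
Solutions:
 8*Integral(1/(log(-_y) - log(5) + 3*log(2)), (_y, f(y))) = C1 - y


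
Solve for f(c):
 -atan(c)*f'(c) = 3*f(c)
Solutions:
 f(c) = C1*exp(-3*Integral(1/atan(c), c))


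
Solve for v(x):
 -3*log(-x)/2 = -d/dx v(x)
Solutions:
 v(x) = C1 + 3*x*log(-x)/2 - 3*x/2


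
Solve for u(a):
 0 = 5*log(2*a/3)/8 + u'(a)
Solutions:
 u(a) = C1 - 5*a*log(a)/8 - 5*a*log(2)/8 + 5*a/8 + 5*a*log(3)/8


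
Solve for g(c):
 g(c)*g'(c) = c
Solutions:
 g(c) = -sqrt(C1 + c^2)
 g(c) = sqrt(C1 + c^2)


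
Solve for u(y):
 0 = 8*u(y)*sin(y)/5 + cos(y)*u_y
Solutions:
 u(y) = C1*cos(y)^(8/5)


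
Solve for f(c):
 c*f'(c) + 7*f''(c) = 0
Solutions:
 f(c) = C1 + C2*erf(sqrt(14)*c/14)


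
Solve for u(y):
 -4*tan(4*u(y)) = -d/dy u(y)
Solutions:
 u(y) = -asin(C1*exp(16*y))/4 + pi/4
 u(y) = asin(C1*exp(16*y))/4


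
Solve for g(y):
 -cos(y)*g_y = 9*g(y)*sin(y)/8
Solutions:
 g(y) = C1*cos(y)^(9/8)


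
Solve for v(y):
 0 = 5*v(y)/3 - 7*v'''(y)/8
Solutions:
 v(y) = C3*exp(2*21^(2/3)*5^(1/3)*y/21) + (C1*sin(3^(1/6)*5^(1/3)*7^(2/3)*y/7) + C2*cos(3^(1/6)*5^(1/3)*7^(2/3)*y/7))*exp(-21^(2/3)*5^(1/3)*y/21)


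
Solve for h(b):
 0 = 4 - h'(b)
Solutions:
 h(b) = C1 + 4*b


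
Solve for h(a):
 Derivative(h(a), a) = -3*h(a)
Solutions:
 h(a) = C1*exp(-3*a)


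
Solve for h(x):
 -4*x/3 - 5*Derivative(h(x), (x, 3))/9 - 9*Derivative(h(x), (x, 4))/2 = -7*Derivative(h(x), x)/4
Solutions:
 h(x) = C1 + C2*exp(-x*(200*2^(2/3)/(729*sqrt(234197481) + 11156261)^(1/3) + 40 + 2^(1/3)*(729*sqrt(234197481) + 11156261)^(1/3))/972)*sin(2^(1/3)*sqrt(3)*x*(-(729*sqrt(234197481) + 11156261)^(1/3) + 200*2^(1/3)/(729*sqrt(234197481) + 11156261)^(1/3))/972) + C3*exp(-x*(200*2^(2/3)/(729*sqrt(234197481) + 11156261)^(1/3) + 40 + 2^(1/3)*(729*sqrt(234197481) + 11156261)^(1/3))/972)*cos(2^(1/3)*sqrt(3)*x*(-(729*sqrt(234197481) + 11156261)^(1/3) + 200*2^(1/3)/(729*sqrt(234197481) + 11156261)^(1/3))/972) + C4*exp(x*(-20 + 200*2^(2/3)/(729*sqrt(234197481) + 11156261)^(1/3) + 2^(1/3)*(729*sqrt(234197481) + 11156261)^(1/3))/486) + 8*x^2/21


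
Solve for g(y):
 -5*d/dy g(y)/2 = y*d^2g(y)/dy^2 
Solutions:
 g(y) = C1 + C2/y^(3/2)


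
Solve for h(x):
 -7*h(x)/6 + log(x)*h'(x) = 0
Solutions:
 h(x) = C1*exp(7*li(x)/6)


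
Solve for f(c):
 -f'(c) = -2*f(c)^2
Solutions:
 f(c) = -1/(C1 + 2*c)


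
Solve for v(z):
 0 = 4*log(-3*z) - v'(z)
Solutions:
 v(z) = C1 + 4*z*log(-z) + 4*z*(-1 + log(3))


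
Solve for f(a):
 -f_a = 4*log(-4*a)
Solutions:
 f(a) = C1 - 4*a*log(-a) + 4*a*(1 - 2*log(2))


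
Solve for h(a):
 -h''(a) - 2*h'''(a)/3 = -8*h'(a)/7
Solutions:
 h(a) = C1 + C2*exp(a*(-21 + sqrt(1785))/28) + C3*exp(-a*(21 + sqrt(1785))/28)


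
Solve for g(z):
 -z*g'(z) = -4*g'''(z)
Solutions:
 g(z) = C1 + Integral(C2*airyai(2^(1/3)*z/2) + C3*airybi(2^(1/3)*z/2), z)


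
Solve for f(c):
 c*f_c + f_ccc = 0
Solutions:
 f(c) = C1 + Integral(C2*airyai(-c) + C3*airybi(-c), c)


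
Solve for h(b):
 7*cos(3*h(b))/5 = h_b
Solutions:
 -7*b/5 - log(sin(3*h(b)) - 1)/6 + log(sin(3*h(b)) + 1)/6 = C1


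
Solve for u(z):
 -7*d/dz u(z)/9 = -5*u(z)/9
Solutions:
 u(z) = C1*exp(5*z/7)


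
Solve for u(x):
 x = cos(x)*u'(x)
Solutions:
 u(x) = C1 + Integral(x/cos(x), x)


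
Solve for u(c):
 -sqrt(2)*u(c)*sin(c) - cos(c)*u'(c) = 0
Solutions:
 u(c) = C1*cos(c)^(sqrt(2))


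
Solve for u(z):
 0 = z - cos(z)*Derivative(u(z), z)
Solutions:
 u(z) = C1 + Integral(z/cos(z), z)


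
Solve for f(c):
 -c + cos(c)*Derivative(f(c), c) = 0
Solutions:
 f(c) = C1 + Integral(c/cos(c), c)


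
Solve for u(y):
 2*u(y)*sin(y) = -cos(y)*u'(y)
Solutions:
 u(y) = C1*cos(y)^2


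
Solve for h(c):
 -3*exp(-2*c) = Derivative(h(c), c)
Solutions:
 h(c) = C1 + 3*exp(-2*c)/2


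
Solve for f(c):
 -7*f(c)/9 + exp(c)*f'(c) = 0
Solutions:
 f(c) = C1*exp(-7*exp(-c)/9)


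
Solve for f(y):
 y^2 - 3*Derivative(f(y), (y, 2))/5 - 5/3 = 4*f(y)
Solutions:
 f(y) = C1*sin(2*sqrt(15)*y/3) + C2*cos(2*sqrt(15)*y/3) + y^2/4 - 59/120


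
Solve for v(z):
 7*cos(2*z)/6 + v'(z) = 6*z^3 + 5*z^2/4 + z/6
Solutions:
 v(z) = C1 + 3*z^4/2 + 5*z^3/12 + z^2/12 - 7*sin(2*z)/12


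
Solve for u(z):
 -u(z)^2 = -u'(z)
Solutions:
 u(z) = -1/(C1 + z)


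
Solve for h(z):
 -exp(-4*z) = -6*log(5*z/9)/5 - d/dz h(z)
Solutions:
 h(z) = C1 - 6*z*log(z)/5 + 6*z*(-log(5) + 1 + 2*log(3))/5 - exp(-4*z)/4


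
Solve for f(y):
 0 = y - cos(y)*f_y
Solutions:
 f(y) = C1 + Integral(y/cos(y), y)


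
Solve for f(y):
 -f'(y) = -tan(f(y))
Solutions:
 f(y) = pi - asin(C1*exp(y))
 f(y) = asin(C1*exp(y))


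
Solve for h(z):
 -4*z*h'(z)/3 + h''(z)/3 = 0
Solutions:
 h(z) = C1 + C2*erfi(sqrt(2)*z)


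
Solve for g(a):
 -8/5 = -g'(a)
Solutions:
 g(a) = C1 + 8*a/5


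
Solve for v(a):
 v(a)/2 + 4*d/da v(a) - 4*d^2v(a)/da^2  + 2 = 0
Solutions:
 v(a) = C1*exp(a*(2 - sqrt(6))/4) + C2*exp(a*(2 + sqrt(6))/4) - 4


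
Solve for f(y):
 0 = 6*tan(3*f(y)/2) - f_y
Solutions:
 f(y) = -2*asin(C1*exp(9*y))/3 + 2*pi/3
 f(y) = 2*asin(C1*exp(9*y))/3


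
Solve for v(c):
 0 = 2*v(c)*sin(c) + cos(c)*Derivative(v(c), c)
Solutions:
 v(c) = C1*cos(c)^2


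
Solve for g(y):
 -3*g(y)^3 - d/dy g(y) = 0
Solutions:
 g(y) = -sqrt(2)*sqrt(-1/(C1 - 3*y))/2
 g(y) = sqrt(2)*sqrt(-1/(C1 - 3*y))/2


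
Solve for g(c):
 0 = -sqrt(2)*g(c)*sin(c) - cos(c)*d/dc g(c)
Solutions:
 g(c) = C1*cos(c)^(sqrt(2))


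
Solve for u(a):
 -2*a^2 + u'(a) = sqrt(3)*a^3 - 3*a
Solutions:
 u(a) = C1 + sqrt(3)*a^4/4 + 2*a^3/3 - 3*a^2/2


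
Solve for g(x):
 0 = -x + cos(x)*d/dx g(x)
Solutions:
 g(x) = C1 + Integral(x/cos(x), x)


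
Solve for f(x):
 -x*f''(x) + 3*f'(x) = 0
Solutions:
 f(x) = C1 + C2*x^4


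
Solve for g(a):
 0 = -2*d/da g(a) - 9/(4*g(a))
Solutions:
 g(a) = -sqrt(C1 - 9*a)/2
 g(a) = sqrt(C1 - 9*a)/2


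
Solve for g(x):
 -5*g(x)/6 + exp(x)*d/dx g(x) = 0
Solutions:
 g(x) = C1*exp(-5*exp(-x)/6)


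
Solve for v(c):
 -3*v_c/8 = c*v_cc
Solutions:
 v(c) = C1 + C2*c^(5/8)


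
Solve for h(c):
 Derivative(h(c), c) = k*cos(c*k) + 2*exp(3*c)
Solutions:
 h(c) = C1 + 2*exp(3*c)/3 + sin(c*k)


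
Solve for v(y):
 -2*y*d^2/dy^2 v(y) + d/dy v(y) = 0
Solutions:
 v(y) = C1 + C2*y^(3/2)


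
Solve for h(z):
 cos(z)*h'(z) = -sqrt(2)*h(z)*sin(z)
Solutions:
 h(z) = C1*cos(z)^(sqrt(2))


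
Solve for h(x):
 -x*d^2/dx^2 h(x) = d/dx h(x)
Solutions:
 h(x) = C1 + C2*log(x)


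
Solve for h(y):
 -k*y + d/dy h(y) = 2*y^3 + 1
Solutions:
 h(y) = C1 + k*y^2/2 + y^4/2 + y


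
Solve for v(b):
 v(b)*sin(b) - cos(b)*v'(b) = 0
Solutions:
 v(b) = C1/cos(b)


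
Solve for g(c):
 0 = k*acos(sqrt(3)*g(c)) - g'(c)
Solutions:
 Integral(1/acos(sqrt(3)*_y), (_y, g(c))) = C1 + c*k


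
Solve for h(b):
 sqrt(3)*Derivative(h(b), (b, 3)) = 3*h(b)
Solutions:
 h(b) = C3*exp(3^(1/6)*b) + (C1*sin(3^(2/3)*b/2) + C2*cos(3^(2/3)*b/2))*exp(-3^(1/6)*b/2)


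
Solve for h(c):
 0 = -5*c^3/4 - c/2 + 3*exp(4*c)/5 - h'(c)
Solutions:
 h(c) = C1 - 5*c^4/16 - c^2/4 + 3*exp(4*c)/20


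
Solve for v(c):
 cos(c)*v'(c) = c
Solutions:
 v(c) = C1 + Integral(c/cos(c), c)


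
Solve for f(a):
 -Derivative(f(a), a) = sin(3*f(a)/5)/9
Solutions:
 a/9 + 5*log(cos(3*f(a)/5) - 1)/6 - 5*log(cos(3*f(a)/5) + 1)/6 = C1


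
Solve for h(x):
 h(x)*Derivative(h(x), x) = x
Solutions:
 h(x) = -sqrt(C1 + x^2)
 h(x) = sqrt(C1 + x^2)


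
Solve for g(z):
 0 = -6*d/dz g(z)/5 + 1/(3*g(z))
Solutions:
 g(z) = -sqrt(C1 + 5*z)/3
 g(z) = sqrt(C1 + 5*z)/3


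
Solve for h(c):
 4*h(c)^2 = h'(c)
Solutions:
 h(c) = -1/(C1 + 4*c)


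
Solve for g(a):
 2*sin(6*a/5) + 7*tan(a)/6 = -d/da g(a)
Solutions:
 g(a) = C1 + 7*log(cos(a))/6 + 5*cos(6*a/5)/3


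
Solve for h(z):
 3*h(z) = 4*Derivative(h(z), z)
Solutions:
 h(z) = C1*exp(3*z/4)


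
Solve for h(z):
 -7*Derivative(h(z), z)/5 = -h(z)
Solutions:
 h(z) = C1*exp(5*z/7)


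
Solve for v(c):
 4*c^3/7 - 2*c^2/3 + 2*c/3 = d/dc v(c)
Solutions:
 v(c) = C1 + c^4/7 - 2*c^3/9 + c^2/3


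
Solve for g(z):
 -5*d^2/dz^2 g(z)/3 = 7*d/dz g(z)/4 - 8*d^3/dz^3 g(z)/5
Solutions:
 g(z) = C1 + C2*exp(z*(25 - sqrt(3145))/48) + C3*exp(z*(25 + sqrt(3145))/48)


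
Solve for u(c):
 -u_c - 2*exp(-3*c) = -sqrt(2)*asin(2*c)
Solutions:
 u(c) = C1 + sqrt(2)*c*asin(2*c) + sqrt(2)*sqrt(1 - 4*c^2)/2 + 2*exp(-3*c)/3


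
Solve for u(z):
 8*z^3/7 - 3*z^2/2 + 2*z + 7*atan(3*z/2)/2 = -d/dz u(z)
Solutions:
 u(z) = C1 - 2*z^4/7 + z^3/2 - z^2 - 7*z*atan(3*z/2)/2 + 7*log(9*z^2 + 4)/6


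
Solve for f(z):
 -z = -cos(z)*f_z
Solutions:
 f(z) = C1 + Integral(z/cos(z), z)


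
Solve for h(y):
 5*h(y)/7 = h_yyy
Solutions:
 h(y) = C3*exp(5^(1/3)*7^(2/3)*y/7) + (C1*sin(sqrt(3)*5^(1/3)*7^(2/3)*y/14) + C2*cos(sqrt(3)*5^(1/3)*7^(2/3)*y/14))*exp(-5^(1/3)*7^(2/3)*y/14)


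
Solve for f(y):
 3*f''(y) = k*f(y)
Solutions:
 f(y) = C1*exp(-sqrt(3)*sqrt(k)*y/3) + C2*exp(sqrt(3)*sqrt(k)*y/3)


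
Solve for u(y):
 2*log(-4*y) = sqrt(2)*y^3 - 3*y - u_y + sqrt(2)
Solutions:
 u(y) = C1 + sqrt(2)*y^4/4 - 3*y^2/2 - 2*y*log(-y) + y*(-4*log(2) + sqrt(2) + 2)


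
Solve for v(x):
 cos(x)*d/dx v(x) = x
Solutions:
 v(x) = C1 + Integral(x/cos(x), x)


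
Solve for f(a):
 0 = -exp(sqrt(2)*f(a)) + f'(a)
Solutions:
 f(a) = sqrt(2)*(2*log(-1/(C1 + a)) - log(2))/4


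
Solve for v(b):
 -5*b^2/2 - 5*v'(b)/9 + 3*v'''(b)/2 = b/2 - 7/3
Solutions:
 v(b) = C1 + C2*exp(-sqrt(30)*b/9) + C3*exp(sqrt(30)*b/9) - 3*b^3/2 - 9*b^2/20 - 201*b/10


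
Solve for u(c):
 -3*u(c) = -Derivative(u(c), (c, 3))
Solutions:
 u(c) = C3*exp(3^(1/3)*c) + (C1*sin(3^(5/6)*c/2) + C2*cos(3^(5/6)*c/2))*exp(-3^(1/3)*c/2)


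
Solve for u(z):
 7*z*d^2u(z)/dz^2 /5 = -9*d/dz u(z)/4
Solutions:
 u(z) = C1 + C2/z^(17/28)


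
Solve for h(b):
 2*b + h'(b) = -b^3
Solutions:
 h(b) = C1 - b^4/4 - b^2


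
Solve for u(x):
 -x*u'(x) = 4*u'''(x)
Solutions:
 u(x) = C1 + Integral(C2*airyai(-2^(1/3)*x/2) + C3*airybi(-2^(1/3)*x/2), x)


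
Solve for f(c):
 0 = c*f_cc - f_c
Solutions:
 f(c) = C1 + C2*c^2


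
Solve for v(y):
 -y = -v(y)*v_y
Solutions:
 v(y) = -sqrt(C1 + y^2)
 v(y) = sqrt(C1 + y^2)


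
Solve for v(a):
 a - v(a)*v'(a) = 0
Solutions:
 v(a) = -sqrt(C1 + a^2)
 v(a) = sqrt(C1 + a^2)


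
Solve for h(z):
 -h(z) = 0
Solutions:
 h(z) = 0


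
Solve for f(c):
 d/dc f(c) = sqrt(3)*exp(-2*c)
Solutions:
 f(c) = C1 - sqrt(3)*exp(-2*c)/2


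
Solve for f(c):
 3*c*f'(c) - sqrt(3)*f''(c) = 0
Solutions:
 f(c) = C1 + C2*erfi(sqrt(2)*3^(1/4)*c/2)


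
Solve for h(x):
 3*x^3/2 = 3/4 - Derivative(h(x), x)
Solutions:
 h(x) = C1 - 3*x^4/8 + 3*x/4


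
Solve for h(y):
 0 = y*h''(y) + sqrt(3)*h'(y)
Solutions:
 h(y) = C1 + C2*y^(1 - sqrt(3))


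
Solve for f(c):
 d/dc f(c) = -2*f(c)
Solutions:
 f(c) = C1*exp(-2*c)


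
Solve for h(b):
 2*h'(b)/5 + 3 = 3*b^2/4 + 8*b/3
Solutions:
 h(b) = C1 + 5*b^3/8 + 10*b^2/3 - 15*b/2


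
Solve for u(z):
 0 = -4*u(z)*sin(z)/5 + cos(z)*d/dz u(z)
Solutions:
 u(z) = C1/cos(z)^(4/5)


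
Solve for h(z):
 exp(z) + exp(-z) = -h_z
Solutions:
 h(z) = C1 - 2*sinh(z)


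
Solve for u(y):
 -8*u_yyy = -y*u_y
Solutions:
 u(y) = C1 + Integral(C2*airyai(y/2) + C3*airybi(y/2), y)


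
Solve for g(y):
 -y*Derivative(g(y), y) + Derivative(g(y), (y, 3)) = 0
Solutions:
 g(y) = C1 + Integral(C2*airyai(y) + C3*airybi(y), y)


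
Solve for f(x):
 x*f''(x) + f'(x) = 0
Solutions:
 f(x) = C1 + C2*log(x)


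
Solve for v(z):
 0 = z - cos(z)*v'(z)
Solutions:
 v(z) = C1 + Integral(z/cos(z), z)


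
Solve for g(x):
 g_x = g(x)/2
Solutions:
 g(x) = C1*exp(x/2)


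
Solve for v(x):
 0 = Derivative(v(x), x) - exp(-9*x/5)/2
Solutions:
 v(x) = C1 - 5*exp(-9*x/5)/18


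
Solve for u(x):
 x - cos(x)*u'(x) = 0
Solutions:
 u(x) = C1 + Integral(x/cos(x), x)


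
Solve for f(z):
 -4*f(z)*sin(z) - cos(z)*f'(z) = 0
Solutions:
 f(z) = C1*cos(z)^4


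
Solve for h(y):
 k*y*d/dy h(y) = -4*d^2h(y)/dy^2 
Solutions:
 h(y) = Piecewise((-sqrt(2)*sqrt(pi)*C1*erf(sqrt(2)*sqrt(k)*y/4)/sqrt(k) - C2, (k > 0) | (k < 0)), (-C1*y - C2, True))


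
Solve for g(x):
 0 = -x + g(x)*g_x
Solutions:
 g(x) = -sqrt(C1 + x^2)
 g(x) = sqrt(C1 + x^2)


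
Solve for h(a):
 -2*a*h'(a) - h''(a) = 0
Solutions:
 h(a) = C1 + C2*erf(a)


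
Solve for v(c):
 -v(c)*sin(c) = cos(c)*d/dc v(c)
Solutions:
 v(c) = C1*cos(c)


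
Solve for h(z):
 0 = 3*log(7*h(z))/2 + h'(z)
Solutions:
 2*Integral(1/(log(_y) + log(7)), (_y, h(z)))/3 = C1 - z


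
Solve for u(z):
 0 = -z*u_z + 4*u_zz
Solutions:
 u(z) = C1 + C2*erfi(sqrt(2)*z/4)


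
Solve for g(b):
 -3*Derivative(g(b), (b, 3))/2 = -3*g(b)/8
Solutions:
 g(b) = C3*exp(2^(1/3)*b/2) + (C1*sin(2^(1/3)*sqrt(3)*b/4) + C2*cos(2^(1/3)*sqrt(3)*b/4))*exp(-2^(1/3)*b/4)


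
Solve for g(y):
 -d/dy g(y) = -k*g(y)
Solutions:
 g(y) = C1*exp(k*y)


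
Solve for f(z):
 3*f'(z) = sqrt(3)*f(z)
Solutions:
 f(z) = C1*exp(sqrt(3)*z/3)


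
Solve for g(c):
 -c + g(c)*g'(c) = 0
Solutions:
 g(c) = -sqrt(C1 + c^2)
 g(c) = sqrt(C1 + c^2)


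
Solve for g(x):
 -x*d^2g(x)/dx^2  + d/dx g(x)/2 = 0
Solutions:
 g(x) = C1 + C2*x^(3/2)


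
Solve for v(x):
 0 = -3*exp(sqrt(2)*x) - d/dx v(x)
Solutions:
 v(x) = C1 - 3*sqrt(2)*exp(sqrt(2)*x)/2


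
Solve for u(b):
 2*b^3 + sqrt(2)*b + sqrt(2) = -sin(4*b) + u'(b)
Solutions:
 u(b) = C1 + b^4/2 + sqrt(2)*b^2/2 + sqrt(2)*b - cos(4*b)/4


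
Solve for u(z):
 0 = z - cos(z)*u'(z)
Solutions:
 u(z) = C1 + Integral(z/cos(z), z)


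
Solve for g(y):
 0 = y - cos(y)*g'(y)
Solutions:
 g(y) = C1 + Integral(y/cos(y), y)


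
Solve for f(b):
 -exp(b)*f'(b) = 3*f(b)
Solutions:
 f(b) = C1*exp(3*exp(-b))


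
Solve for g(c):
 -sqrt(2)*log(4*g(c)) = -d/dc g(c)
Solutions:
 -sqrt(2)*Integral(1/(log(_y) + 2*log(2)), (_y, g(c)))/2 = C1 - c


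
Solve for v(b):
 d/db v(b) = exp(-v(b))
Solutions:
 v(b) = log(C1 + b)


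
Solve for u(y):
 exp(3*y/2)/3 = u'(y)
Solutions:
 u(y) = C1 + 2*exp(3*y/2)/9


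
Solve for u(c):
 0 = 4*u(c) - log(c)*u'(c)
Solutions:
 u(c) = C1*exp(4*li(c))


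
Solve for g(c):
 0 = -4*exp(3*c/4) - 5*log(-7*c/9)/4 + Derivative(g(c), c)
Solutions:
 g(c) = C1 + 5*c*log(-c)/4 + 5*c*(-2*log(3) - 1 + log(7))/4 + 16*exp(3*c/4)/3


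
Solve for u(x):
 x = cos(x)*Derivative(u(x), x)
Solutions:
 u(x) = C1 + Integral(x/cos(x), x)


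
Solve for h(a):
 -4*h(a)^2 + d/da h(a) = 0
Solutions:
 h(a) = -1/(C1 + 4*a)


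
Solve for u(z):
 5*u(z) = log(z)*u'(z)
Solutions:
 u(z) = C1*exp(5*li(z))


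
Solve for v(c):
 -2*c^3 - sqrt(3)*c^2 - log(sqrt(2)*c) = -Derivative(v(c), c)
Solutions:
 v(c) = C1 + c^4/2 + sqrt(3)*c^3/3 + c*log(c) - c + c*log(2)/2


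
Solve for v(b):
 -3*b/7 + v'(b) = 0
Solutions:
 v(b) = C1 + 3*b^2/14


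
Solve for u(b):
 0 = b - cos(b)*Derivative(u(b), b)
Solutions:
 u(b) = C1 + Integral(b/cos(b), b)


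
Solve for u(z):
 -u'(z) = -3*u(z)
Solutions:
 u(z) = C1*exp(3*z)


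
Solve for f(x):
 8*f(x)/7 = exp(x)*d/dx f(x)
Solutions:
 f(x) = C1*exp(-8*exp(-x)/7)


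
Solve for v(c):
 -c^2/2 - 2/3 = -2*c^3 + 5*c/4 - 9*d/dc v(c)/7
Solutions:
 v(c) = C1 - 7*c^4/18 + 7*c^3/54 + 35*c^2/72 + 14*c/27


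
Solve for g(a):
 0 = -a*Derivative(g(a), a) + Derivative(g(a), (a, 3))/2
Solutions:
 g(a) = C1 + Integral(C2*airyai(2^(1/3)*a) + C3*airybi(2^(1/3)*a), a)


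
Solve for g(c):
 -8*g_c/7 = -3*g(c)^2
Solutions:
 g(c) = -8/(C1 + 21*c)


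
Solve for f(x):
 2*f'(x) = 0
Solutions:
 f(x) = C1


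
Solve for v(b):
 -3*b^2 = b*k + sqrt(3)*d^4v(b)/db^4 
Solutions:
 v(b) = C1 + C2*b + C3*b^2 + C4*b^3 - sqrt(3)*b^6/360 - sqrt(3)*b^5*k/360


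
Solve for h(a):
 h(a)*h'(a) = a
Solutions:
 h(a) = -sqrt(C1 + a^2)
 h(a) = sqrt(C1 + a^2)


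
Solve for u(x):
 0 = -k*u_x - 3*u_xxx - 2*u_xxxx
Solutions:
 u(x) = C1 + C2*exp(-x*((2*k + sqrt((2*k + 1)^2 - 1) + 1)^(1/3) + 1 + (2*k + sqrt((2*k + 1)^2 - 1) + 1)^(-1/3))/2) + C3*exp(x*((2*k + sqrt((2*k + 1)^2 - 1) + 1)^(1/3)/4 - sqrt(3)*I*(2*k + sqrt((2*k + 1)^2 - 1) + 1)^(1/3)/4 - 1/2 - 1/((-1 + sqrt(3)*I)*(2*k + sqrt((2*k + 1)^2 - 1) + 1)^(1/3)))) + C4*exp(x*((2*k + sqrt((2*k + 1)^2 - 1) + 1)^(1/3)/4 + sqrt(3)*I*(2*k + sqrt((2*k + 1)^2 - 1) + 1)^(1/3)/4 - 1/2 + 1/((1 + sqrt(3)*I)*(2*k + sqrt((2*k + 1)^2 - 1) + 1)^(1/3))))


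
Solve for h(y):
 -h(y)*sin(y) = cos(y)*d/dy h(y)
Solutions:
 h(y) = C1*cos(y)


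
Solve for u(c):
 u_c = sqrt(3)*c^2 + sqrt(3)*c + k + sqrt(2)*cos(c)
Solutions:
 u(c) = C1 + sqrt(3)*c^3/3 + sqrt(3)*c^2/2 + c*k + sqrt(2)*sin(c)


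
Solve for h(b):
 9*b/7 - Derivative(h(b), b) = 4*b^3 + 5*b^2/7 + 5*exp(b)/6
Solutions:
 h(b) = C1 - b^4 - 5*b^3/21 + 9*b^2/14 - 5*exp(b)/6


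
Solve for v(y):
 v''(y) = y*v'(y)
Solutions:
 v(y) = C1 + C2*erfi(sqrt(2)*y/2)


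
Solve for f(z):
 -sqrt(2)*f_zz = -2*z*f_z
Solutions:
 f(z) = C1 + C2*erfi(2^(3/4)*z/2)


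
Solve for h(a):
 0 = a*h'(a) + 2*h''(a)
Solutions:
 h(a) = C1 + C2*erf(a/2)


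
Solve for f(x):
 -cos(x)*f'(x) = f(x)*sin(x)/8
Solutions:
 f(x) = C1*cos(x)^(1/8)


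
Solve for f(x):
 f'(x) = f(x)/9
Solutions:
 f(x) = C1*exp(x/9)


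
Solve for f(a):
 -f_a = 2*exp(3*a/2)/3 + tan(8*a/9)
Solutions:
 f(a) = C1 - 4*exp(3*a/2)/9 + 9*log(cos(8*a/9))/8


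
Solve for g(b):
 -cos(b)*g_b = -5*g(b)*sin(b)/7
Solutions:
 g(b) = C1/cos(b)^(5/7)


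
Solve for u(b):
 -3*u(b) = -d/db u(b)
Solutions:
 u(b) = C1*exp(3*b)


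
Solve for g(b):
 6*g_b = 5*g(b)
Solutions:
 g(b) = C1*exp(5*b/6)


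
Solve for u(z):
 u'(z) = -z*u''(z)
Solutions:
 u(z) = C1 + C2*log(z)


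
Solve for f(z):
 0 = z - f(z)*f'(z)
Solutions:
 f(z) = -sqrt(C1 + z^2)
 f(z) = sqrt(C1 + z^2)


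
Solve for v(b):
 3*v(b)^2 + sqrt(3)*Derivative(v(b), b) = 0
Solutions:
 v(b) = 1/(C1 + sqrt(3)*b)


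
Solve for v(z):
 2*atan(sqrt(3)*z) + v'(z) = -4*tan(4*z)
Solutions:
 v(z) = C1 - 2*z*atan(sqrt(3)*z) + sqrt(3)*log(3*z^2 + 1)/3 + log(cos(4*z))


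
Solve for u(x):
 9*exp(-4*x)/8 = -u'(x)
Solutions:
 u(x) = C1 + 9*exp(-4*x)/32


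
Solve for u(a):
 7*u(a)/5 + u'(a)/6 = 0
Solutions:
 u(a) = C1*exp(-42*a/5)


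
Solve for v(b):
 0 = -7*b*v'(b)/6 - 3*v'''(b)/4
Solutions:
 v(b) = C1 + Integral(C2*airyai(-42^(1/3)*b/3) + C3*airybi(-42^(1/3)*b/3), b)


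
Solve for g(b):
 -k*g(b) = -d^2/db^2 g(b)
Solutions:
 g(b) = C1*exp(-b*sqrt(k)) + C2*exp(b*sqrt(k))


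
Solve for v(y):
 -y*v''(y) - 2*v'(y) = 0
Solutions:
 v(y) = C1 + C2/y


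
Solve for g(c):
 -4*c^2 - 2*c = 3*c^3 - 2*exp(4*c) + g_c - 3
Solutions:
 g(c) = C1 - 3*c^4/4 - 4*c^3/3 - c^2 + 3*c + exp(4*c)/2


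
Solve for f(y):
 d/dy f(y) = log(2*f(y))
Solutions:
 -Integral(1/(log(_y) + log(2)), (_y, f(y))) = C1 - y


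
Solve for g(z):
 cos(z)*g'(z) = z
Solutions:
 g(z) = C1 + Integral(z/cos(z), z)


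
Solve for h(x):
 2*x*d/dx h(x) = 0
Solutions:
 h(x) = C1


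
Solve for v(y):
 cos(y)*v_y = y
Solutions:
 v(y) = C1 + Integral(y/cos(y), y)


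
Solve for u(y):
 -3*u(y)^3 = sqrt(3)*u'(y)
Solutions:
 u(y) = -sqrt(2)*sqrt(-1/(C1 - sqrt(3)*y))/2
 u(y) = sqrt(2)*sqrt(-1/(C1 - sqrt(3)*y))/2


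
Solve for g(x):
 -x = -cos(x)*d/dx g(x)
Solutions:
 g(x) = C1 + Integral(x/cos(x), x)


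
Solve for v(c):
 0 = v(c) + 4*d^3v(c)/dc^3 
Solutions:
 v(c) = C3*exp(-2^(1/3)*c/2) + (C1*sin(2^(1/3)*sqrt(3)*c/4) + C2*cos(2^(1/3)*sqrt(3)*c/4))*exp(2^(1/3)*c/4)


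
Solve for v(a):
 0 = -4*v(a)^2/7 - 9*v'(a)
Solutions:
 v(a) = 63/(C1 + 4*a)


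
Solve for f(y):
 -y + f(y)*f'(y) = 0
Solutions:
 f(y) = -sqrt(C1 + y^2)
 f(y) = sqrt(C1 + y^2)


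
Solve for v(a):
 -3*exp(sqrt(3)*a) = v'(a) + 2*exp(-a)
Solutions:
 v(a) = C1 - sqrt(3)*exp(sqrt(3)*a) + 2*exp(-a)


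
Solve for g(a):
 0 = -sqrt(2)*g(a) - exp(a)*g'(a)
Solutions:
 g(a) = C1*exp(sqrt(2)*exp(-a))


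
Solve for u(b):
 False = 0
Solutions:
 u(b) = C1 - 3*b*asin(b/3)/5 + zoo*b - 3*sqrt(9 - b^2)/5


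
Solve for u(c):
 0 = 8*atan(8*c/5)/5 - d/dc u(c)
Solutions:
 u(c) = C1 + 8*c*atan(8*c/5)/5 - log(64*c^2 + 25)/2


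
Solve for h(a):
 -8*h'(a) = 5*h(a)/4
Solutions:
 h(a) = C1*exp(-5*a/32)


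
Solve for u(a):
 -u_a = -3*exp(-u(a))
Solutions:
 u(a) = log(C1 + 3*a)


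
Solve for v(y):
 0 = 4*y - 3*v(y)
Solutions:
 v(y) = 4*y/3


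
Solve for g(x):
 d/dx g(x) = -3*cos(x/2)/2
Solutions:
 g(x) = C1 - 3*sin(x/2)


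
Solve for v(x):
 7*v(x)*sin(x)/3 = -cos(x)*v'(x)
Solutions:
 v(x) = C1*cos(x)^(7/3)


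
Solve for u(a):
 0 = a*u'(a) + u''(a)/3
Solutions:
 u(a) = C1 + C2*erf(sqrt(6)*a/2)


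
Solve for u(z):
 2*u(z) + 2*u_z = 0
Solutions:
 u(z) = C1*exp(-z)


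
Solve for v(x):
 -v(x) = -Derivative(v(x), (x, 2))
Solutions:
 v(x) = C1*exp(-x) + C2*exp(x)


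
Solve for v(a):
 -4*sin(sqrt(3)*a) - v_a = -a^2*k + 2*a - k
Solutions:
 v(a) = C1 + a^3*k/3 - a^2 + a*k + 4*sqrt(3)*cos(sqrt(3)*a)/3


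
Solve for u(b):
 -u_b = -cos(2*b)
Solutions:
 u(b) = C1 + sin(2*b)/2


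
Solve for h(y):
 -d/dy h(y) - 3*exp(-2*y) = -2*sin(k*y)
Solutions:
 h(y) = C1 + 3*exp(-2*y)/2 - 2*cos(k*y)/k


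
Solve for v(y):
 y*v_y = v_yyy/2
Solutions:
 v(y) = C1 + Integral(C2*airyai(2^(1/3)*y) + C3*airybi(2^(1/3)*y), y)


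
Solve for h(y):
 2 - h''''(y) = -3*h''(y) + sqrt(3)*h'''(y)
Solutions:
 h(y) = C1 + C2*y + C3*exp(y*(-sqrt(3) + sqrt(15))/2) + C4*exp(-y*(sqrt(3) + sqrt(15))/2) - y^2/3


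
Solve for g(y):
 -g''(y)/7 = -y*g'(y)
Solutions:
 g(y) = C1 + C2*erfi(sqrt(14)*y/2)


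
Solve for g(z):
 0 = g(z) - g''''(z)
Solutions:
 g(z) = C1*exp(-z) + C2*exp(z) + C3*sin(z) + C4*cos(z)


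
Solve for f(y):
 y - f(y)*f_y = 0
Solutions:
 f(y) = -sqrt(C1 + y^2)
 f(y) = sqrt(C1 + y^2)


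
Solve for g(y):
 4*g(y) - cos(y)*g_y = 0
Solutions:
 g(y) = C1*(sin(y)^2 + 2*sin(y) + 1)/(sin(y)^2 - 2*sin(y) + 1)


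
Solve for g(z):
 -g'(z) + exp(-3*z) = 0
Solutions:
 g(z) = C1 - exp(-3*z)/3


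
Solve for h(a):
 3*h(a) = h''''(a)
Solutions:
 h(a) = C1*exp(-3^(1/4)*a) + C2*exp(3^(1/4)*a) + C3*sin(3^(1/4)*a) + C4*cos(3^(1/4)*a)


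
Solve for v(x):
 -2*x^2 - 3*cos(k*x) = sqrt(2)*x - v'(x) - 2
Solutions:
 v(x) = C1 + 2*x^3/3 + sqrt(2)*x^2/2 - 2*x + 3*sin(k*x)/k


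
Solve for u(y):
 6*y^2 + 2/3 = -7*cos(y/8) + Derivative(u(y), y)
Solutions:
 u(y) = C1 + 2*y^3 + 2*y/3 + 56*sin(y/8)


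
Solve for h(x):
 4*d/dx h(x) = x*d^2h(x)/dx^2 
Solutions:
 h(x) = C1 + C2*x^5


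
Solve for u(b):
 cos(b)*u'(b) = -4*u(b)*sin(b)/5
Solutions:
 u(b) = C1*cos(b)^(4/5)


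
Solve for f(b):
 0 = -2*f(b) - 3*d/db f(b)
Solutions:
 f(b) = C1*exp(-2*b/3)


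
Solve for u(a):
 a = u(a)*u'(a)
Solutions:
 u(a) = -sqrt(C1 + a^2)
 u(a) = sqrt(C1 + a^2)


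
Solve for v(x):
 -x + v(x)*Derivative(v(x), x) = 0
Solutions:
 v(x) = -sqrt(C1 + x^2)
 v(x) = sqrt(C1 + x^2)


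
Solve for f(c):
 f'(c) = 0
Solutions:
 f(c) = C1


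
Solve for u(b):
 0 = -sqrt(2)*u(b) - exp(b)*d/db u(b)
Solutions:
 u(b) = C1*exp(sqrt(2)*exp(-b))


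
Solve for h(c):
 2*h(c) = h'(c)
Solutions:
 h(c) = C1*exp(2*c)


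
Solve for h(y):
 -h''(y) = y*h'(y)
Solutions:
 h(y) = C1 + C2*erf(sqrt(2)*y/2)


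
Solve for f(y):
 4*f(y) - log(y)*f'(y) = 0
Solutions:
 f(y) = C1*exp(4*li(y))


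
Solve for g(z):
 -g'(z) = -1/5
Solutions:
 g(z) = C1 + z/5


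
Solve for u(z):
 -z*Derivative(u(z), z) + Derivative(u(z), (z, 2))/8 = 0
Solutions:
 u(z) = C1 + C2*erfi(2*z)


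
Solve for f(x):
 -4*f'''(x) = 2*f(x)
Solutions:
 f(x) = C3*exp(-2^(2/3)*x/2) + (C1*sin(2^(2/3)*sqrt(3)*x/4) + C2*cos(2^(2/3)*sqrt(3)*x/4))*exp(2^(2/3)*x/4)


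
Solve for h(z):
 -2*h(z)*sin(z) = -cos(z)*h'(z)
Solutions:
 h(z) = C1/cos(z)^2


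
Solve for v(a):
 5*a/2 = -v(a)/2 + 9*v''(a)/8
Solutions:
 v(a) = C1*exp(-2*a/3) + C2*exp(2*a/3) - 5*a


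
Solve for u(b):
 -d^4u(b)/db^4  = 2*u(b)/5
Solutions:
 u(b) = (C1*sin(10^(3/4)*b/10) + C2*cos(10^(3/4)*b/10))*exp(-10^(3/4)*b/10) + (C3*sin(10^(3/4)*b/10) + C4*cos(10^(3/4)*b/10))*exp(10^(3/4)*b/10)


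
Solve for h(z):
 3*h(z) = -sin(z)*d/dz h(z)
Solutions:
 h(z) = C1*(cos(z) + 1)^(3/2)/(cos(z) - 1)^(3/2)


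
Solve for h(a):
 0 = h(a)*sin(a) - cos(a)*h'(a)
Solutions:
 h(a) = C1/cos(a)


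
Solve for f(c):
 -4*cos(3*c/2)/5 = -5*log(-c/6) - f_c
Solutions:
 f(c) = C1 - 5*c*log(-c) + 5*c + 5*c*log(6) + 8*sin(3*c/2)/15


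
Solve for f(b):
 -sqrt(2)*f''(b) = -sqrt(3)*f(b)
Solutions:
 f(b) = C1*exp(-2^(3/4)*3^(1/4)*b/2) + C2*exp(2^(3/4)*3^(1/4)*b/2)


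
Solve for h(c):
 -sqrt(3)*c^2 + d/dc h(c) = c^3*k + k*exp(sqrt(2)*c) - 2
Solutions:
 h(c) = C1 + c^4*k/4 + sqrt(3)*c^3/3 - 2*c + sqrt(2)*k*exp(sqrt(2)*c)/2


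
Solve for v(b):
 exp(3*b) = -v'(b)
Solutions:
 v(b) = C1 - exp(3*b)/3


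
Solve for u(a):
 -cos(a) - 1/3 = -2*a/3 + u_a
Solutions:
 u(a) = C1 + a^2/3 - a/3 - sin(a)


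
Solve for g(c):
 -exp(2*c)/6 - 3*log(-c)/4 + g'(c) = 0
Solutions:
 g(c) = C1 + 3*c*log(-c)/4 - 3*c/4 + exp(2*c)/12


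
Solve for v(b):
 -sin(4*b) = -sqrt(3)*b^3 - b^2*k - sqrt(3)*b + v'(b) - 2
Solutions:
 v(b) = C1 + sqrt(3)*b^4/4 + b^3*k/3 + sqrt(3)*b^2/2 + 2*b + cos(4*b)/4


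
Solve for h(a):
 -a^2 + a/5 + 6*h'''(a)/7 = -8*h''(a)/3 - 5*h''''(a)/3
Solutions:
 h(a) = C1 + C2*a + a^4/32 - 59*a^3/1120 - 5757*a^2/31360 + (C3*sin(sqrt(1879)*a/35) + C4*cos(sqrt(1879)*a/35))*exp(-9*a/35)


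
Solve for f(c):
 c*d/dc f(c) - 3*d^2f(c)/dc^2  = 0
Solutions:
 f(c) = C1 + C2*erfi(sqrt(6)*c/6)


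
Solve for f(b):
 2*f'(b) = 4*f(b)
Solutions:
 f(b) = C1*exp(2*b)


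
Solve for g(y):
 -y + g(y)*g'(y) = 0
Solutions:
 g(y) = -sqrt(C1 + y^2)
 g(y) = sqrt(C1 + y^2)


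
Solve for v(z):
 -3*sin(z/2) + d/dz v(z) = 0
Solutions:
 v(z) = C1 - 6*cos(z/2)


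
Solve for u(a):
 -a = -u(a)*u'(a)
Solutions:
 u(a) = -sqrt(C1 + a^2)
 u(a) = sqrt(C1 + a^2)


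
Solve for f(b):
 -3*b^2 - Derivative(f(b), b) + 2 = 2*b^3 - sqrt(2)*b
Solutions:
 f(b) = C1 - b^4/2 - b^3 + sqrt(2)*b^2/2 + 2*b


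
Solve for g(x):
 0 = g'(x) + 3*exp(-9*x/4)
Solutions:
 g(x) = C1 + 4*exp(-9*x/4)/3


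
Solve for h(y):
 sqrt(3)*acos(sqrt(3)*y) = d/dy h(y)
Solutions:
 h(y) = C1 + sqrt(3)*(y*acos(sqrt(3)*y) - sqrt(3)*sqrt(1 - 3*y^2)/3)


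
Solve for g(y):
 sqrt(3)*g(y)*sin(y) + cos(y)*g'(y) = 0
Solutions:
 g(y) = C1*cos(y)^(sqrt(3))


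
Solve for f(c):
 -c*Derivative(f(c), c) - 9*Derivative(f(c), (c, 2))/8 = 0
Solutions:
 f(c) = C1 + C2*erf(2*c/3)


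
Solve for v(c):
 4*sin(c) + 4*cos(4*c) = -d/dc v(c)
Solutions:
 v(c) = C1 - sin(4*c) + 4*cos(c)


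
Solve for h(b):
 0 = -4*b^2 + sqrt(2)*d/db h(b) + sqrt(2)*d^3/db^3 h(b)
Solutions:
 h(b) = C1 + C2*sin(b) + C3*cos(b) + 2*sqrt(2)*b^3/3 - 4*sqrt(2)*b


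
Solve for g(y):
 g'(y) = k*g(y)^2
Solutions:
 g(y) = -1/(C1 + k*y)


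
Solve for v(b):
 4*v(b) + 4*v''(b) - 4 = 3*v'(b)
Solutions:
 v(b) = (C1*sin(sqrt(55)*b/8) + C2*cos(sqrt(55)*b/8))*exp(3*b/8) + 1


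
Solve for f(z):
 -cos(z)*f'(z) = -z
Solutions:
 f(z) = C1 + Integral(z/cos(z), z)


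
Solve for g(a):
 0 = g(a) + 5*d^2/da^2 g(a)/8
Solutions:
 g(a) = C1*sin(2*sqrt(10)*a/5) + C2*cos(2*sqrt(10)*a/5)


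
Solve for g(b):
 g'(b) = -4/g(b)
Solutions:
 g(b) = -sqrt(C1 - 8*b)
 g(b) = sqrt(C1 - 8*b)


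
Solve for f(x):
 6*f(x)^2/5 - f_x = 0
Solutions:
 f(x) = -5/(C1 + 6*x)


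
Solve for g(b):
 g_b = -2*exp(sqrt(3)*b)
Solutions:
 g(b) = C1 - 2*sqrt(3)*exp(sqrt(3)*b)/3


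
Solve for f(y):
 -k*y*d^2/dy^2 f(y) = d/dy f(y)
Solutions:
 f(y) = C1 + y^(((re(k) - 1)*re(k) + im(k)^2)/(re(k)^2 + im(k)^2))*(C2*sin(log(y)*Abs(im(k))/(re(k)^2 + im(k)^2)) + C3*cos(log(y)*im(k)/(re(k)^2 + im(k)^2)))


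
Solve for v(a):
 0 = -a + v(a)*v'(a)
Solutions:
 v(a) = -sqrt(C1 + a^2)
 v(a) = sqrt(C1 + a^2)


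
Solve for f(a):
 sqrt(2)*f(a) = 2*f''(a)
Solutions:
 f(a) = C1*exp(-2^(3/4)*a/2) + C2*exp(2^(3/4)*a/2)


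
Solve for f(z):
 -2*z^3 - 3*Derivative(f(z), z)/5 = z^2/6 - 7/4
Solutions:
 f(z) = C1 - 5*z^4/6 - 5*z^3/54 + 35*z/12


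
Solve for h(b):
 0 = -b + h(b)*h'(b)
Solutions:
 h(b) = -sqrt(C1 + b^2)
 h(b) = sqrt(C1 + b^2)


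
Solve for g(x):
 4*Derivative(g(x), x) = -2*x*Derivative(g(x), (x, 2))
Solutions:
 g(x) = C1 + C2/x


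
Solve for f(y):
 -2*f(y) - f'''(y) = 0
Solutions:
 f(y) = C3*exp(-2^(1/3)*y) + (C1*sin(2^(1/3)*sqrt(3)*y/2) + C2*cos(2^(1/3)*sqrt(3)*y/2))*exp(2^(1/3)*y/2)


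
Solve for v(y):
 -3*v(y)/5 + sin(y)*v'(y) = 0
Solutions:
 v(y) = C1*(cos(y) - 1)^(3/10)/(cos(y) + 1)^(3/10)


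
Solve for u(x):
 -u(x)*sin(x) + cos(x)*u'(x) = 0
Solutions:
 u(x) = C1/cos(x)


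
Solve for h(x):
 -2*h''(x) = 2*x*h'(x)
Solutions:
 h(x) = C1 + C2*erf(sqrt(2)*x/2)


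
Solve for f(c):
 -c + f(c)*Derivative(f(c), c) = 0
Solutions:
 f(c) = -sqrt(C1 + c^2)
 f(c) = sqrt(C1 + c^2)


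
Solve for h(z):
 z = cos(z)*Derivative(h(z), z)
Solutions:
 h(z) = C1 + Integral(z/cos(z), z)


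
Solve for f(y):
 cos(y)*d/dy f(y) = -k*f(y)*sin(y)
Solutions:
 f(y) = C1*exp(k*log(cos(y)))


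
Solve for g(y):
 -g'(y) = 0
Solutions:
 g(y) = C1


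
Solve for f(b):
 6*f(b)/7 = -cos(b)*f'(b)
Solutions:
 f(b) = C1*(sin(b) - 1)^(3/7)/(sin(b) + 1)^(3/7)


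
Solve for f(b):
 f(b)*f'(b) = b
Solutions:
 f(b) = -sqrt(C1 + b^2)
 f(b) = sqrt(C1 + b^2)


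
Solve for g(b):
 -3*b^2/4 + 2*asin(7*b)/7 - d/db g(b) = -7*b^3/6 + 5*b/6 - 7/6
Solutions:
 g(b) = C1 + 7*b^4/24 - b^3/4 - 5*b^2/12 + 2*b*asin(7*b)/7 + 7*b/6 + 2*sqrt(1 - 49*b^2)/49


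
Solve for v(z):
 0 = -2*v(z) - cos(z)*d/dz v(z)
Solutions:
 v(z) = C1*(sin(z) - 1)/(sin(z) + 1)


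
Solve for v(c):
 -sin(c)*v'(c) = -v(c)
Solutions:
 v(c) = C1*sqrt(cos(c) - 1)/sqrt(cos(c) + 1)


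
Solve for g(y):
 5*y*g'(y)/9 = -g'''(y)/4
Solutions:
 g(y) = C1 + Integral(C2*airyai(-60^(1/3)*y/3) + C3*airybi(-60^(1/3)*y/3), y)


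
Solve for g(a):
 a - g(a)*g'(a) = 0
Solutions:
 g(a) = -sqrt(C1 + a^2)
 g(a) = sqrt(C1 + a^2)


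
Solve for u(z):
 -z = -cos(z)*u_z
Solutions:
 u(z) = C1 + Integral(z/cos(z), z)


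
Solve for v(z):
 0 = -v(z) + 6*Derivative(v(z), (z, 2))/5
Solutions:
 v(z) = C1*exp(-sqrt(30)*z/6) + C2*exp(sqrt(30)*z/6)


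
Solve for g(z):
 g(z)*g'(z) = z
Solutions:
 g(z) = -sqrt(C1 + z^2)
 g(z) = sqrt(C1 + z^2)


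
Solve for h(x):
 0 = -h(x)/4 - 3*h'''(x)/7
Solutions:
 h(x) = C3*exp(x*(-126^(1/3) + 3*14^(1/3)*3^(2/3))/24)*sin(14^(1/3)*3^(1/6)*x/4) + C4*exp(x*(-126^(1/3) + 3*14^(1/3)*3^(2/3))/24)*cos(14^(1/3)*3^(1/6)*x/4) + C5*exp(-x*(126^(1/3) + 3*14^(1/3)*3^(2/3))/24) + (C1*sin(14^(1/3)*3^(1/6)*x/4) + C2*cos(14^(1/3)*3^(1/6)*x/4))*exp(126^(1/3)*x/12)


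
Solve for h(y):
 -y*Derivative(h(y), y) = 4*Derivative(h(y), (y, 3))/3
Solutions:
 h(y) = C1 + Integral(C2*airyai(-6^(1/3)*y/2) + C3*airybi(-6^(1/3)*y/2), y)


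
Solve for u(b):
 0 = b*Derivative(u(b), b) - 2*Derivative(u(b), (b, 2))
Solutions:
 u(b) = C1 + C2*erfi(b/2)


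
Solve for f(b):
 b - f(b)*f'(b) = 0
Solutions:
 f(b) = -sqrt(C1 + b^2)
 f(b) = sqrt(C1 + b^2)


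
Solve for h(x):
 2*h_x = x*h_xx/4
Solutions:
 h(x) = C1 + C2*x^9


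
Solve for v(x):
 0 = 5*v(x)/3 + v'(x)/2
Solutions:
 v(x) = C1*exp(-10*x/3)


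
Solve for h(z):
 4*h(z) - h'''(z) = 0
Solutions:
 h(z) = C3*exp(2^(2/3)*z) + (C1*sin(2^(2/3)*sqrt(3)*z/2) + C2*cos(2^(2/3)*sqrt(3)*z/2))*exp(-2^(2/3)*z/2)


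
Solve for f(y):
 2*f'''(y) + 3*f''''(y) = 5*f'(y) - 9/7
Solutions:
 f(y) = C1 + C4*exp(y) + 9*y/35 + (C2*sin(sqrt(35)*y/6) + C3*cos(sqrt(35)*y/6))*exp(-5*y/6)


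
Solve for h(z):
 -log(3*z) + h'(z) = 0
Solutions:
 h(z) = C1 + z*log(z) - z + z*log(3)


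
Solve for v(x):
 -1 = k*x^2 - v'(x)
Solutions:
 v(x) = C1 + k*x^3/3 + x


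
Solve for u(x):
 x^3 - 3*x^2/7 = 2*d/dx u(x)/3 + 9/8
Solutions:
 u(x) = C1 + 3*x^4/8 - 3*x^3/14 - 27*x/16


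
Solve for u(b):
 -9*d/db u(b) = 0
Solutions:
 u(b) = C1


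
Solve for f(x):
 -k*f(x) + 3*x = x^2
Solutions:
 f(x) = x*(3 - x)/k


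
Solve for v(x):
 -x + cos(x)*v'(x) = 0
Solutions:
 v(x) = C1 + Integral(x/cos(x), x)


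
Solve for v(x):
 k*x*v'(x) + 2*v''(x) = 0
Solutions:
 v(x) = Piecewise((-sqrt(pi)*C1*erf(sqrt(k)*x/2)/sqrt(k) - C2, (k > 0) | (k < 0)), (-C1*x - C2, True))


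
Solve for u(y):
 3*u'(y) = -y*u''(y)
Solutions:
 u(y) = C1 + C2/y^2


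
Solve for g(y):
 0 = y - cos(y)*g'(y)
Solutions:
 g(y) = C1 + Integral(y/cos(y), y)


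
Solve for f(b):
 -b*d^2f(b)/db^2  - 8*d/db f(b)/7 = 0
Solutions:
 f(b) = C1 + C2/b^(1/7)


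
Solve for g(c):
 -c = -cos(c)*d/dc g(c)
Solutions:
 g(c) = C1 + Integral(c/cos(c), c)


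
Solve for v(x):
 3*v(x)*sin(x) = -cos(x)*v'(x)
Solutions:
 v(x) = C1*cos(x)^3


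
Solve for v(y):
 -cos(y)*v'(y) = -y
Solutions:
 v(y) = C1 + Integral(y/cos(y), y)


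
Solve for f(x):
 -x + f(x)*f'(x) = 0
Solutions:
 f(x) = -sqrt(C1 + x^2)
 f(x) = sqrt(C1 + x^2)


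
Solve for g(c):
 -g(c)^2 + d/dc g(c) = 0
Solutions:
 g(c) = -1/(C1 + c)


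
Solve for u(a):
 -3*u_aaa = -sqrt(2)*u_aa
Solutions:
 u(a) = C1 + C2*a + C3*exp(sqrt(2)*a/3)


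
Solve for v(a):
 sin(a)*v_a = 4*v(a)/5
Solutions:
 v(a) = C1*(cos(a) - 1)^(2/5)/(cos(a) + 1)^(2/5)


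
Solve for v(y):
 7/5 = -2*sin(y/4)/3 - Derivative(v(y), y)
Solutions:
 v(y) = C1 - 7*y/5 + 8*cos(y/4)/3


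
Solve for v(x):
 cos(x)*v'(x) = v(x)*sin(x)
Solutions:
 v(x) = C1/cos(x)


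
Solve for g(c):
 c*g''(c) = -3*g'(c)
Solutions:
 g(c) = C1 + C2/c^2


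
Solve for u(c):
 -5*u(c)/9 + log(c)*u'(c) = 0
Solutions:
 u(c) = C1*exp(5*li(c)/9)


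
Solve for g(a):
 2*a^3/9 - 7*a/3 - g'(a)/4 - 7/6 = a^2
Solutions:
 g(a) = C1 + 2*a^4/9 - 4*a^3/3 - 14*a^2/3 - 14*a/3


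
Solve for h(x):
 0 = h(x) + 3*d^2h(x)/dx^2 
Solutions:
 h(x) = C1*sin(sqrt(3)*x/3) + C2*cos(sqrt(3)*x/3)


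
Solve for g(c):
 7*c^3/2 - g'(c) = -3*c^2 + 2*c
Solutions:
 g(c) = C1 + 7*c^4/8 + c^3 - c^2


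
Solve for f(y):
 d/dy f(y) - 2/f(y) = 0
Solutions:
 f(y) = -sqrt(C1 + 4*y)
 f(y) = sqrt(C1 + 4*y)


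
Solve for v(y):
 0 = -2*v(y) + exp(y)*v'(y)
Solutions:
 v(y) = C1*exp(-2*exp(-y))


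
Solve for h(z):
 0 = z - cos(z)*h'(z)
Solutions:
 h(z) = C1 + Integral(z/cos(z), z)


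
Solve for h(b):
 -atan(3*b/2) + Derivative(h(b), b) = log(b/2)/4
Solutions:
 h(b) = C1 + b*log(b)/4 + b*atan(3*b/2) - b/4 - b*log(2)/4 - log(9*b^2 + 4)/3


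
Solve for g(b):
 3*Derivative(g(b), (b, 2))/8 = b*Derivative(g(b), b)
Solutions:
 g(b) = C1 + C2*erfi(2*sqrt(3)*b/3)


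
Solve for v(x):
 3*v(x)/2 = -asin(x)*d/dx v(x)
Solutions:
 v(x) = C1*exp(-3*Integral(1/asin(x), x)/2)


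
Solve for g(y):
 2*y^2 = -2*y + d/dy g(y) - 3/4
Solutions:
 g(y) = C1 + 2*y^3/3 + y^2 + 3*y/4


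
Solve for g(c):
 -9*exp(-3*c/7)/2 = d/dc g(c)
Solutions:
 g(c) = C1 + 21*exp(-3*c/7)/2


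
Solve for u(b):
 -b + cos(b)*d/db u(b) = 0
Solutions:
 u(b) = C1 + Integral(b/cos(b), b)


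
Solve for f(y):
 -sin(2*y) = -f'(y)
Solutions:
 f(y) = C1 - cos(2*y)/2


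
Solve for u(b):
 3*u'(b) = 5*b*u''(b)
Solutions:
 u(b) = C1 + C2*b^(8/5)


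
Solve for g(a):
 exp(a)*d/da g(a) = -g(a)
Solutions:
 g(a) = C1*exp(exp(-a))


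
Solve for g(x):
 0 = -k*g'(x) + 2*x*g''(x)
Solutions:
 g(x) = C1 + x^(re(k)/2 + 1)*(C2*sin(log(x)*Abs(im(k))/2) + C3*cos(log(x)*im(k)/2))


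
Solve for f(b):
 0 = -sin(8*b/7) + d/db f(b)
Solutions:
 f(b) = C1 - 7*cos(8*b/7)/8


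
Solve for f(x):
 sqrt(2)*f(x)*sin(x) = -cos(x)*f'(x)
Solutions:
 f(x) = C1*cos(x)^(sqrt(2))


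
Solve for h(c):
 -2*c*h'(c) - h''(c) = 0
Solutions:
 h(c) = C1 + C2*erf(c)


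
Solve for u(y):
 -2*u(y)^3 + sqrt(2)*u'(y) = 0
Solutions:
 u(y) = -sqrt(2)*sqrt(-1/(C1 + sqrt(2)*y))/2
 u(y) = sqrt(2)*sqrt(-1/(C1 + sqrt(2)*y))/2


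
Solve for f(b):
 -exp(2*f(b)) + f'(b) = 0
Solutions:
 f(b) = log(-sqrt(-1/(C1 + b))) - log(2)/2
 f(b) = log(-1/(C1 + b))/2 - log(2)/2
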